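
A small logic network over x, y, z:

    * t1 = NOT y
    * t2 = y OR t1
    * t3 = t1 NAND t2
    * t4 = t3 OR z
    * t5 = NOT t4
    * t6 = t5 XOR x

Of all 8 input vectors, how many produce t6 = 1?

4

t6 = t5 XOR x must be 1, so t5 and x differ.
Enumerating the 8 input combinations, 4 give t6 = 1 and 4 give t6 = 0.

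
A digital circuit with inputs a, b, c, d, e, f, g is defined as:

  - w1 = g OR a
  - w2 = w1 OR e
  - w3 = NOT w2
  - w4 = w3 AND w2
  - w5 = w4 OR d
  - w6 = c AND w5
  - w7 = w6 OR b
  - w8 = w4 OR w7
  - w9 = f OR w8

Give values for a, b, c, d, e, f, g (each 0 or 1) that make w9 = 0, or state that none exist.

a=1 b=0 c=0 d=0 e=1 f=0 g=0

w9 = f OR w8 must be 0, so both f = 0 and w8 = 0.
w8 = w4 OR w7 must be 0, so both w4 = 0 and w7 = 0.
w4 = w3 AND w2 must be 0, so at least one of w3, w2 is 0.
Check with a=1 b=0 c=0 d=0 e=1 f=0 g=0:
w1 = g OR a = 0 OR 1 = 1
w2 = w1 OR e = 1 OR 1 = 1
w3 = NOT w2 = NOT 1 = 0
w4 = w3 AND w2 = 0 AND 1 = 0
w5 = w4 OR d = 0 OR 0 = 0
w6 = c AND w5 = 0 AND 0 = 0
w7 = w6 OR b = 0 OR 0 = 0
w8 = w4 OR w7 = 0 OR 0 = 0
w9 = f OR w8 = 0 OR 0 = 0
So w9 = 0 as required.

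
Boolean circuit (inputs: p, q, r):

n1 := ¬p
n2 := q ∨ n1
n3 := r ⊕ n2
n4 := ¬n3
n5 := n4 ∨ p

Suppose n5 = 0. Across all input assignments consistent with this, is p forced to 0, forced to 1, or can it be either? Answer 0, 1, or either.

n5 = n4 ∨ p must be 0, so both n4 = 0 and p = 0.
n4 = ¬n3 must be 0, so n3 = 1.
n3 = r ⊕ n2 must be 1, so r and n2 differ.
Every assignment with n5 = 0 has p = 0; there are 2 such assignment(s).
  p=0, q=0, r=0
  p=0, q=1, r=0

0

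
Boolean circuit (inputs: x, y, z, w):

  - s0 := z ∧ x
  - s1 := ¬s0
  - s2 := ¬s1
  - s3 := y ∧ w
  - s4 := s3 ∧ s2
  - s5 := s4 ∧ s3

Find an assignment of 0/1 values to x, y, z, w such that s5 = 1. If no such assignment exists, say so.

s5 = s4 ∧ s3 must be 1, so both s4 = 1 and s3 = 1.
s4 = s3 ∧ s2 must be 1, so both s3 = 1 and s2 = 1.
Check with x=1, y=1, z=1, w=1:
s0 = z ∧ x = 1 ∧ 1 = 1
s1 = ¬s0 = ¬1 = 0
s2 = ¬s1 = ¬0 = 1
s3 = y ∧ w = 1 ∧ 1 = 1
s4 = s3 ∧ s2 = 1 ∧ 1 = 1
s5 = s4 ∧ s3 = 1 ∧ 1 = 1
So s5 = 1 as required.

x=1, y=1, z=1, w=1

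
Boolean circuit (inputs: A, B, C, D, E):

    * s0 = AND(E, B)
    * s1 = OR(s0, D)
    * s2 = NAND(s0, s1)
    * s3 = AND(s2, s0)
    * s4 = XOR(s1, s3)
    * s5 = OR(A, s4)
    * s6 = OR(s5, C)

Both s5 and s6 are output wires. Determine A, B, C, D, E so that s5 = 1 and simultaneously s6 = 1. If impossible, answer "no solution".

A=1, B=1, C=1, D=1, E=0

Check with A=1, B=1, C=1, D=1, E=0:
s0 = AND(E, B) = AND(0, 1) = 0
s1 = OR(s0, D) = OR(0, 1) = 1
s2 = NAND(s0, s1) = NAND(0, 1) = 1
s3 = AND(s2, s0) = AND(1, 0) = 0
s4 = XOR(s1, s3) = XOR(1, 0) = 1
s5 = OR(A, s4) = OR(1, 1) = 1
s6 = OR(s5, C) = OR(1, 1) = 1
So s5 = 1 and s6 = 1.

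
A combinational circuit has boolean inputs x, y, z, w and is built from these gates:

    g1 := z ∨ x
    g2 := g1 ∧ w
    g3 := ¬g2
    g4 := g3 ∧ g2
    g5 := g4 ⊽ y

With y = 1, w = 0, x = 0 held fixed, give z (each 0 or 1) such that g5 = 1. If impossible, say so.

With y = 1, w = 0, x = 0 fixed, none of the 2 settings of z give g5 = 1.
For example, with z=1:
g1 = z ∨ x = 1 ∨ 0 = 1
g2 = g1 ∧ w = 1 ∧ 0 = 0
g3 = ¬g2 = ¬0 = 1
g4 = g3 ∧ g2 = 1 ∧ 0 = 0
g5 = g4 ⊽ y = 0 ⊽ 1 = 0
giving g5 = 0 ≠ 1.

no solution exists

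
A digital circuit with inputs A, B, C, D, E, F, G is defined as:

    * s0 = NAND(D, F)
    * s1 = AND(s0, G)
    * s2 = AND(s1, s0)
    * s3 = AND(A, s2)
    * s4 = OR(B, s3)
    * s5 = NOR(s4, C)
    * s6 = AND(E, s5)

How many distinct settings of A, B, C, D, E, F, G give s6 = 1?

s6 = AND(E, s5) must be 1, so both E = 1 and s5 = 1.
s5 = NOR(s4, C) must be 1, so both s4 = 0 and C = 0.
s4 = OR(B, s3) must be 0, so both B = 0 and s3 = 0.
Enumerating the 128 input combinations, 13 give s6 = 1 and 115 give s6 = 0.

13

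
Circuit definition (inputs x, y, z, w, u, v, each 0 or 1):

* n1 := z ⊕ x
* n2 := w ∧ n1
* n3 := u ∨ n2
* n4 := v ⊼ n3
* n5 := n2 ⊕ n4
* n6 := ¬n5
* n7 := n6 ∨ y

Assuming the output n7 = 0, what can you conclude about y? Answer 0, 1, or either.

n7 = n6 ∨ y must be 0, so both n6 = 0 and y = 0.
Every assignment with n7 = 0 has y = 0; there are 22 such assignment(s).

0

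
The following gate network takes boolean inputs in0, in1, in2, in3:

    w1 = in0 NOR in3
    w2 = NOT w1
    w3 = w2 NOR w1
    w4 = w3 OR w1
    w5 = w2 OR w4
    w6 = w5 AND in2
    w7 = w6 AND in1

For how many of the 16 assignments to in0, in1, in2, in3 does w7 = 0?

w7 = w6 AND in1 must be 0, so at least one of w6, in1 is 0.
Enumerating the 16 input combinations, 12 give w7 = 0 and 4 give w7 = 1.

12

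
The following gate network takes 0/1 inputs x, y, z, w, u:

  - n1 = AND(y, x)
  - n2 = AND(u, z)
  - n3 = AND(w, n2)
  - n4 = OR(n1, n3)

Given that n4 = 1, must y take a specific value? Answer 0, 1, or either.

Both values of y occur among assignments with n4 = 1:
  y=0: x=0, y=0, z=1, w=1, u=1
  y=1: x=0, y=1, z=1, w=1, u=1

either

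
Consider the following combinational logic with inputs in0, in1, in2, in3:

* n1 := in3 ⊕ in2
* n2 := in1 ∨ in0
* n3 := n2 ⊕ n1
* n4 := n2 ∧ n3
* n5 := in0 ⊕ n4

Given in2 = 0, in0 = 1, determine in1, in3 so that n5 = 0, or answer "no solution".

in1=1, in3=0

n5 = in0 ⊕ n4 must be 0, so in0 and n4 are equal.
Check with in2 = 0, in0 = 1 and in1=1, in3=0:
n1 = in3 ⊕ in2 = 0 ⊕ 0 = 0
n2 = in1 ∨ in0 = 1 ∨ 1 = 1
n3 = n2 ⊕ n1 = 1 ⊕ 0 = 1
n4 = n2 ∧ n3 = 1 ∧ 1 = 1
n5 = in0 ⊕ n4 = 1 ⊕ 1 = 0
So n5 = 0.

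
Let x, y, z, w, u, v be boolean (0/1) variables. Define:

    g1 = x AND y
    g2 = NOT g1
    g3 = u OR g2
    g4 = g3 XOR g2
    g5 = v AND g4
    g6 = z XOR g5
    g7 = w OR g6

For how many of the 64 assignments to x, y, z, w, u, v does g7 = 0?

16

g7 = w OR g6 must be 0, so both w = 0 and g6 = 0.
Enumerating the 64 input combinations, 16 give g7 = 0 and 48 give g7 = 1.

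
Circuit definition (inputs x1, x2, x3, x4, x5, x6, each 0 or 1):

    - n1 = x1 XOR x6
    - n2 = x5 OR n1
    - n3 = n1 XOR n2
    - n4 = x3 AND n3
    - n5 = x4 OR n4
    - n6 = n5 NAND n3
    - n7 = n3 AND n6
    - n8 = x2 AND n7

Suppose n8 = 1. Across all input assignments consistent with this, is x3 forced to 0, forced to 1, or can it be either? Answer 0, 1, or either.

0

n8 = x2 AND n7 must be 1, so both x2 = 1 and n7 = 1.
Every assignment with n8 = 1 has x3 = 0; there are 2 such assignment(s).
  x1=0, x2=1, x3=0, x4=0, x5=1, x6=0
  x1=1, x2=1, x3=0, x4=0, x5=1, x6=1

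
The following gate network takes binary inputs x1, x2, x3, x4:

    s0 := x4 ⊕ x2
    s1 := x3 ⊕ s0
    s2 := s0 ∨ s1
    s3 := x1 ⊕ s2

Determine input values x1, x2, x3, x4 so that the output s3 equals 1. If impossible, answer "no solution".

s3 = x1 ⊕ s2 must be 1, so x1 and s2 differ.
Check with x1=1, x2=1, x3=0, x4=1:
s0 = x4 ⊕ x2 = 1 ⊕ 1 = 0
s1 = x3 ⊕ s0 = 0 ⊕ 0 = 0
s2 = s0 ∨ s1 = 0 ∨ 0 = 0
s3 = x1 ⊕ s2 = 1 ⊕ 0 = 1
So s3 = 1 as required.

x1=1, x2=1, x3=0, x4=1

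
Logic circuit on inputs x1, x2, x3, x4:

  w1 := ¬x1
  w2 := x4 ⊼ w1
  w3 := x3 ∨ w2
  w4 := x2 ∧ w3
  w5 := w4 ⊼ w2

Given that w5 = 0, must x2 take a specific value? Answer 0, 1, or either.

1

w5 = w4 ⊼ w2 must be 0, so both w4 = 1 and w2 = 1.
Every assignment with w5 = 0 has x2 = 1; there are 6 such assignment(s).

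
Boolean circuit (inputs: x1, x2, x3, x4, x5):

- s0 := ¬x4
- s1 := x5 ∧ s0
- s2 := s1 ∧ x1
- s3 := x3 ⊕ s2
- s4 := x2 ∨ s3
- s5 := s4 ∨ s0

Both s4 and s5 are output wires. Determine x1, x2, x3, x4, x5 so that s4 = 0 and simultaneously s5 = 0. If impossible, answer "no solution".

x1=0, x2=0, x3=0, x4=1, x5=1

Check with x1=0, x2=0, x3=0, x4=1, x5=1:
s0 = ¬x4 = ¬1 = 0
s1 = x5 ∧ s0 = 1 ∧ 0 = 0
s2 = s1 ∧ x1 = 0 ∧ 0 = 0
s3 = x3 ⊕ s2 = 0 ⊕ 0 = 0
s4 = x2 ∨ s3 = 0 ∨ 0 = 0
s5 = s4 ∨ s0 = 0 ∨ 0 = 0
So s4 = 0 and s5 = 0.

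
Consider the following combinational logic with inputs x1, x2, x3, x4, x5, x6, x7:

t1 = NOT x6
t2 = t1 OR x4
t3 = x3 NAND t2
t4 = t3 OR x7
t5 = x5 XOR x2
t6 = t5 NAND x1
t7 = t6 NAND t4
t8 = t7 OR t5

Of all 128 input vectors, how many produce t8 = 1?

t8 = t7 OR t5 must be 1, so at least one of t7, t5 is 1.
Enumerating the 128 input combinations, 76 give t8 = 1 and 52 give t8 = 0.

76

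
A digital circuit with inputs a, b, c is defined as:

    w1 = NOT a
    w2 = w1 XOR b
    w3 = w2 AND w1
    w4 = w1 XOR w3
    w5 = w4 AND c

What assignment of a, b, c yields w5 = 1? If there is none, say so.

a=0, b=1, c=1

w5 = w4 AND c must be 1, so both w4 = 1 and c = 1.
w4 = w1 XOR w3 must be 1, so w1 and w3 differ.
Check with a=0, b=1, c=1:
w1 = NOT a = NOT 0 = 1
w2 = w1 XOR b = 1 XOR 1 = 0
w3 = w2 AND w1 = 0 AND 1 = 0
w4 = w1 XOR w3 = 1 XOR 0 = 1
w5 = w4 AND c = 1 AND 1 = 1
So w5 = 1 as required.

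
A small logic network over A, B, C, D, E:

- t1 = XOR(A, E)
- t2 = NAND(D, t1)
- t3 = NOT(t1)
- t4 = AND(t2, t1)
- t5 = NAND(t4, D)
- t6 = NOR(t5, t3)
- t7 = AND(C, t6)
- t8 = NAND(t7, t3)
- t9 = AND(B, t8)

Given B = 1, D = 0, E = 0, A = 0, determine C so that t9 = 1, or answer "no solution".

t9 = AND(B, t8) must be 1, so both B = 1 and t8 = 1.
Check with B = 1, D = 0, E = 0, A = 0 and C=1:
t1 = XOR(A, E) = XOR(0, 0) = 0
t2 = NAND(D, t1) = NAND(0, 0) = 1
t3 = NOT(t1) = NOT 0 = 1
t4 = AND(t2, t1) = AND(1, 0) = 0
t5 = NAND(t4, D) = NAND(0, 0) = 1
t6 = NOR(t5, t3) = NOR(1, 1) = 0
t7 = AND(C, t6) = AND(1, 0) = 0
t8 = NAND(t7, t3) = NAND(0, 1) = 1
t9 = AND(B, t8) = AND(1, 1) = 1
So t9 = 1.

C=1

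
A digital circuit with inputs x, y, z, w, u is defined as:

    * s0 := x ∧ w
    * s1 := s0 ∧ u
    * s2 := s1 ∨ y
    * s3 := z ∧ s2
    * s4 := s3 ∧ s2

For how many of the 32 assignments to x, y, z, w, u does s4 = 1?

9

s4 = s3 ∧ s2 must be 1, so both s3 = 1 and s2 = 1.
s3 = z ∧ s2 must be 1, so both z = 1 and s2 = 1.
Enumerating the 32 input combinations, 9 give s4 = 1 and 23 give s4 = 0.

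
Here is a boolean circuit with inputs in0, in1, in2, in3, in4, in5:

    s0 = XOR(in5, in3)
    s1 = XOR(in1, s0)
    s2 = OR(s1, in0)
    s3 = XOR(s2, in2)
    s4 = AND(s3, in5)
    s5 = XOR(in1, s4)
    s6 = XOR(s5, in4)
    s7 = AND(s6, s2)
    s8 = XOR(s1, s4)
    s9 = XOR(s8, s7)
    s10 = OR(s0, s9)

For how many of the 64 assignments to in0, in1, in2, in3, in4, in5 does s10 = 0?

18

s10 = OR(s0, s9) must be 0, so both s0 = 0 and s9 = 0.
s0 = XOR(in5, in3) must be 0, so in5 and in3 are equal.
s9 = XOR(s8, s7) must be 0, so s8 and s7 are equal.
Enumerating the 64 input combinations, 18 give s10 = 0 and 46 give s10 = 1.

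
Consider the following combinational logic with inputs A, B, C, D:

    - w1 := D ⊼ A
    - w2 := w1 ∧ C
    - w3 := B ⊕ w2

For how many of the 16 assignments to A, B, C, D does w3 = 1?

w3 = B ⊕ w2 must be 1, so B and w2 differ.
Enumerating the 16 input combinations, 8 give w3 = 1 and 8 give w3 = 0.

8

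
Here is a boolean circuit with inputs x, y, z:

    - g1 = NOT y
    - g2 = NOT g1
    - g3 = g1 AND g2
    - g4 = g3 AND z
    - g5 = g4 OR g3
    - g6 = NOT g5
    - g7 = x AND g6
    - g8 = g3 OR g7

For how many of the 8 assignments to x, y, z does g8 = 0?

g8 = g3 OR g7 must be 0, so both g3 = 0 and g7 = 0.
Satisfying assignments:
  x=0, y=0, z=0
  x=0, y=0, z=1
  x=0, y=1, z=0
  x=0, y=1, z=1

4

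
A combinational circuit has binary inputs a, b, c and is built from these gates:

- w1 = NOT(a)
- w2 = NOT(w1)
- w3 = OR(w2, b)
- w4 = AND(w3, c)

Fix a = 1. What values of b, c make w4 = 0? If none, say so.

b=1 c=0

w4 = AND(w3, c) must be 0, so at least one of w3, c is 0.
Check with a = 1 and b=1, c=0:
w1 = NOT(a) = NOT 1 = 0
w2 = NOT(w1) = NOT 0 = 1
w3 = OR(w2, b) = OR(1, 1) = 1
w4 = AND(w3, c) = AND(1, 0) = 0
So w4 = 0.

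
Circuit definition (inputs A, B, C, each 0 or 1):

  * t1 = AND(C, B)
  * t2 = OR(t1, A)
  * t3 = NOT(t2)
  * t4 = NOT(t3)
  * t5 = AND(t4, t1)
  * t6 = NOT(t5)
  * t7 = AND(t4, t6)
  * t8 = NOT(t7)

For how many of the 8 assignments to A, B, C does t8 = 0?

t8 = NOT(t7) must be 0, so t7 = 1.
t7 = AND(t4, t6) must be 1, so both t4 = 1 and t6 = 1.
Satisfying assignments:
  A=1, B=0, C=0
  A=1, B=0, C=1
  A=1, B=1, C=0

3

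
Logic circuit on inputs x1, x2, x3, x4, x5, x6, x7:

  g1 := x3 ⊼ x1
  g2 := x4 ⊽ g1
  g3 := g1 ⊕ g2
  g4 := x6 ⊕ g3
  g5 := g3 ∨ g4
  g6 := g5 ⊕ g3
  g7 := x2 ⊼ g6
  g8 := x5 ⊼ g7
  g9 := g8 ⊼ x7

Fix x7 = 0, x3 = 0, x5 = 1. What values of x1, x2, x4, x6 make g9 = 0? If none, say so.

With x7 = 0, x3 = 0, x5 = 1 fixed, none of the 16 settings of x1, x2, x4, x6 give g9 = 0.
For example, with x1=1, x2=1, x4=1, x6=0:
g1 = x3 ⊼ x1 = 0 ⊼ 1 = 1
g2 = x4 ⊽ g1 = 1 ⊽ 1 = 0
g3 = g1 ⊕ g2 = 1 ⊕ 0 = 1
g4 = x6 ⊕ g3 = 0 ⊕ 1 = 1
g5 = g3 ∨ g4 = 1 ∨ 1 = 1
g6 = g5 ⊕ g3 = 1 ⊕ 1 = 0
g7 = x2 ⊼ g6 = 1 ⊼ 0 = 1
g8 = x5 ⊼ g7 = 1 ⊼ 1 = 0
g9 = g8 ⊼ x7 = 0 ⊼ 0 = 1
giving g9 = 1 ≠ 0.

no solution exists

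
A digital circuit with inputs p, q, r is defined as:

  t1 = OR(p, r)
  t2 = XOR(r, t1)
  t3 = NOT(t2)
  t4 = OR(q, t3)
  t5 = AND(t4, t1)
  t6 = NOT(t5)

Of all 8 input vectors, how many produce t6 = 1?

t6 = NOT(t5) must be 1, so t5 = 0.
t5 = AND(t4, t1) must be 0, so at least one of t4, t1 is 0.
Satisfying assignments:
  p=0, q=0, r=0
  p=0, q=1, r=0
  p=1, q=0, r=0

3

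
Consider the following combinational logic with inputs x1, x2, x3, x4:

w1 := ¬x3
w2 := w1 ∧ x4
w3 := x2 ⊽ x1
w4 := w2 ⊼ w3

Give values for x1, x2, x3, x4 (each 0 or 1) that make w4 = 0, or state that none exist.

x1=0 x2=0 x3=0 x4=1

w4 = w2 ⊼ w3 must be 0, so both w2 = 1 and w3 = 1.
w2 = w1 ∧ x4 must be 1, so both w1 = 1 and x4 = 1.
Check with x1=0 x2=0 x3=0 x4=1:
w1 = ¬x3 = ¬0 = 1
w2 = w1 ∧ x4 = 1 ∧ 1 = 1
w3 = x2 ⊽ x1 = 0 ⊽ 0 = 1
w4 = w2 ⊼ w3 = 1 ⊼ 1 = 0
So w4 = 0 as required.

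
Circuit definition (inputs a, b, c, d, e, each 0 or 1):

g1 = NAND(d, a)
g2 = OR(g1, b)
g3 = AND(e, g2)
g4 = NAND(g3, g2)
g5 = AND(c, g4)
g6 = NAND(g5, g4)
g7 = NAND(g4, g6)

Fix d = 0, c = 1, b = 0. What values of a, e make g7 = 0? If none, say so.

no solution exists

With d = 0, c = 1, b = 0 fixed, none of the 4 settings of a, e give g7 = 0.
For example, with a=1, e=1:
g1 = NAND(d, a) = NAND(0, 1) = 1
g2 = OR(g1, b) = OR(1, 0) = 1
g3 = AND(e, g2) = AND(1, 1) = 1
g4 = NAND(g3, g2) = NAND(1, 1) = 0
g5 = AND(c, g4) = AND(1, 0) = 0
g6 = NAND(g5, g4) = NAND(0, 0) = 1
g7 = NAND(g4, g6) = NAND(0, 1) = 1
giving g7 = 1 ≠ 0.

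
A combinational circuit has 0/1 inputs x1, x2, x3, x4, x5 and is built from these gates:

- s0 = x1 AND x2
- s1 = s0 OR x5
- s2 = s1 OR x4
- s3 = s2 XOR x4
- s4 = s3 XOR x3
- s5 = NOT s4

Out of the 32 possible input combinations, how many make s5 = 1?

s5 = NOT s4 must be 1, so s4 = 0.
s4 = s3 XOR x3 must be 0, so s3 and x3 are equal.
Enumerating the 32 input combinations, 16 give s5 = 1 and 16 give s5 = 0.

16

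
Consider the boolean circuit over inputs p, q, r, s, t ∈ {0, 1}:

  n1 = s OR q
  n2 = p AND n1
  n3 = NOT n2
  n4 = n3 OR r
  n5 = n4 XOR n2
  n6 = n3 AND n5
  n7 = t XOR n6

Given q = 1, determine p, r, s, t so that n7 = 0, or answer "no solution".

p=1, r=0, s=0, t=0

n7 = t XOR n6 must be 0, so t and n6 are equal.
Check with q = 1 and p=1, r=0, s=0, t=0:
n1 = s OR q = 0 OR 1 = 1
n2 = p AND n1 = 1 AND 1 = 1
n3 = NOT n2 = NOT 1 = 0
n4 = n3 OR r = 0 OR 0 = 0
n5 = n4 XOR n2 = 0 XOR 1 = 1
n6 = n3 AND n5 = 0 AND 1 = 0
n7 = t XOR n6 = 0 XOR 0 = 0
So n7 = 0.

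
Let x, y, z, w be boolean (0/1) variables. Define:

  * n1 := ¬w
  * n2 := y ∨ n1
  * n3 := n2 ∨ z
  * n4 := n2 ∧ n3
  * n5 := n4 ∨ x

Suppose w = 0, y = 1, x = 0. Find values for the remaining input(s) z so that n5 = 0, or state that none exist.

With w = 0, y = 1, x = 0 fixed, none of the 2 settings of z give n5 = 0.
For example, with z=0:
n1 = ¬w = ¬0 = 1
n2 = y ∨ n1 = 1 ∨ 1 = 1
n3 = n2 ∨ z = 1 ∨ 0 = 1
n4 = n2 ∧ n3 = 1 ∧ 1 = 1
n5 = n4 ∨ x = 1 ∨ 0 = 1
giving n5 = 1 ≠ 0.

no solution exists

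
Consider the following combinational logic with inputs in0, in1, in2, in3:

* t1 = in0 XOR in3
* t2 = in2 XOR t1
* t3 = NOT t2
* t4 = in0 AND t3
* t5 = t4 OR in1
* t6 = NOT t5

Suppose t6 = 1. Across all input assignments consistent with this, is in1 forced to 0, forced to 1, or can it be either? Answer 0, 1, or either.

0

t6 = NOT t5 must be 1, so t5 = 0.
t5 = t4 OR in1 must be 0, so both t4 = 0 and in1 = 0.
Every assignment with t6 = 1 has in1 = 0; there are 6 such assignment(s).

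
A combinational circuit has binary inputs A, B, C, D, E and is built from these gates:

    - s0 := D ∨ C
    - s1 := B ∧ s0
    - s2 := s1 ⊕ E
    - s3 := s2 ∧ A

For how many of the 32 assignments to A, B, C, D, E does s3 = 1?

s3 = s2 ∧ A must be 1, so both s2 = 1 and A = 1.
s2 = s1 ⊕ E must be 1, so s1 and E differ.
Enumerating the 32 input combinations, 8 give s3 = 1 and 24 give s3 = 0.

8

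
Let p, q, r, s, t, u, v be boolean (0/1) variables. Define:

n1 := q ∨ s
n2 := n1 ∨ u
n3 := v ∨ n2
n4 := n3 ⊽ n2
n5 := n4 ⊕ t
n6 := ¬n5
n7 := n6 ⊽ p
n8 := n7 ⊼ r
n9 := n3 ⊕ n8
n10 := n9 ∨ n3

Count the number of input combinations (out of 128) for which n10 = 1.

127

n10 = n9 ∨ n3 must be 1, so at least one of n9, n3 is 1.
Enumerating the 128 input combinations, 127 give n10 = 1 and 1 give n10 = 0.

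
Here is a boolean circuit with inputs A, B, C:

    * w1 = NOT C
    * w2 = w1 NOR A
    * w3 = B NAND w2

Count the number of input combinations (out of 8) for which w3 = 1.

w3 = B NAND w2 must be 1, so at least one of B, w2 is 0.
Enumerating the 8 input combinations, 7 give w3 = 1 and 1 give w3 = 0.

7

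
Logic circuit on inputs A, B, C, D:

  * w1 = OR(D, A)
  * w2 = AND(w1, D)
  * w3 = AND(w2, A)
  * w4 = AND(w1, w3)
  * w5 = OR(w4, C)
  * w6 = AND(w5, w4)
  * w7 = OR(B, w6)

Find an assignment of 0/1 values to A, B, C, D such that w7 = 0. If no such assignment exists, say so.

w7 = OR(B, w6) must be 0, so both B = 0 and w6 = 0.
Check with A=1, B=0, C=1, D=0:
w1 = OR(D, A) = OR(0, 1) = 1
w2 = AND(w1, D) = AND(1, 0) = 0
w3 = AND(w2, A) = AND(0, 1) = 0
w4 = AND(w1, w3) = AND(1, 0) = 0
w5 = OR(w4, C) = OR(0, 1) = 1
w6 = AND(w5, w4) = AND(1, 0) = 0
w7 = OR(B, w6) = OR(0, 0) = 0
So w7 = 0 as required.

A=1, B=0, C=1, D=0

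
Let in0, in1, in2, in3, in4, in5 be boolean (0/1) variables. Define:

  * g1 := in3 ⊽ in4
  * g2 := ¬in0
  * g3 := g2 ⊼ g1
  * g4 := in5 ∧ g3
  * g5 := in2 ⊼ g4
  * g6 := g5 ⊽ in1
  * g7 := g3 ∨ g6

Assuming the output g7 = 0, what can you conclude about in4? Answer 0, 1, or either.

g7 = g3 ∨ g6 must be 0, so both g3 = 0 and g6 = 0.
g3 = g2 ⊼ g1 must be 0, so both g2 = 1 and g1 = 1.
g6 = g5 ⊽ in1 must be 0, so at least one of g5, in1 is 1.
Every assignment with g7 = 0 has in4 = 0; there are 8 such assignment(s).

0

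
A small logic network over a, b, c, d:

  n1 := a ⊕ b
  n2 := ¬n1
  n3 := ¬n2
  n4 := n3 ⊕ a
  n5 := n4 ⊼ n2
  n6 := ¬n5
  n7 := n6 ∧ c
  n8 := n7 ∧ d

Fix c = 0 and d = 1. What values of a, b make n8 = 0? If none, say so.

a=1 b=1

n8 = n7 ∧ d must be 0, so at least one of n7, d is 0.
Check with c = 0 and d = 1 and a=1, b=1:
n1 = a ⊕ b = 1 ⊕ 1 = 0
n2 = ¬n1 = ¬0 = 1
n3 = ¬n2 = ¬1 = 0
n4 = n3 ⊕ a = 0 ⊕ 1 = 1
n5 = n4 ⊼ n2 = 1 ⊼ 1 = 0
n6 = ¬n5 = ¬0 = 1
n7 = n6 ∧ c = 1 ∧ 0 = 0
n8 = n7 ∧ d = 0 ∧ 1 = 0
So n8 = 0.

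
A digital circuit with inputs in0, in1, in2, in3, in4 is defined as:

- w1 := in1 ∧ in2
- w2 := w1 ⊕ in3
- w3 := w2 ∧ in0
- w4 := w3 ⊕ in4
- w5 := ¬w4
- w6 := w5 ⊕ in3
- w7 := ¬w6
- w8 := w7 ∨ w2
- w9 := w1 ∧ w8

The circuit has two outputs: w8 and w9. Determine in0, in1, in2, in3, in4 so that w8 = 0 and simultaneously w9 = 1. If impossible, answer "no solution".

Across all 32 input combinations, none give both w8 = 0 and w9 = 1.

no solution exists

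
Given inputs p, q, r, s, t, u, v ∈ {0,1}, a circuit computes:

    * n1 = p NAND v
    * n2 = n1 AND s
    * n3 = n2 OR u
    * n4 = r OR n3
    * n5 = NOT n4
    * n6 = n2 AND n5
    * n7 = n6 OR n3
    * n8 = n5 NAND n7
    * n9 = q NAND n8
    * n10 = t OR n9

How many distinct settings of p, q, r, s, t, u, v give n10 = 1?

n10 = t OR n9 must be 1, so at least one of t, n9 is 1.
Enumerating the 128 input combinations, 96 give n10 = 1 and 32 give n10 = 0.

96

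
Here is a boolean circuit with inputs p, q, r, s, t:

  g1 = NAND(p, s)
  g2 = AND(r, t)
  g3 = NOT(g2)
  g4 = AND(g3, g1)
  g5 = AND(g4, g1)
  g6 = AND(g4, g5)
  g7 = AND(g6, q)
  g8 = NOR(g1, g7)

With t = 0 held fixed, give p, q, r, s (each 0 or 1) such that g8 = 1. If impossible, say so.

p=1, q=0, r=0, s=1

g8 = NOR(g1, g7) must be 1, so both g1 = 0 and g7 = 0.
Check with t = 0 and p=1, q=0, r=0, s=1:
g1 = NAND(p, s) = NAND(1, 1) = 0
g2 = AND(r, t) = AND(0, 0) = 0
g3 = NOT(g2) = NOT 0 = 1
g4 = AND(g3, g1) = AND(1, 0) = 0
g5 = AND(g4, g1) = AND(0, 0) = 0
g6 = AND(g4, g5) = AND(0, 0) = 0
g7 = AND(g6, q) = AND(0, 0) = 0
g8 = NOR(g1, g7) = NOR(0, 0) = 1
So g8 = 1.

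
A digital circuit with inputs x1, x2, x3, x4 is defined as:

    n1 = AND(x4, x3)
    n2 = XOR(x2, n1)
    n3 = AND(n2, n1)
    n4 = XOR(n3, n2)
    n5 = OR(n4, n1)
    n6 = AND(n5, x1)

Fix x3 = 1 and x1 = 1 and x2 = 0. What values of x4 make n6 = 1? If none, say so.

Check with x3 = 1 and x1 = 1 and x2 = 0 and x4=1:
n1 = AND(x4, x3) = AND(1, 1) = 1
n2 = XOR(x2, n1) = XOR(0, 1) = 1
n3 = AND(n2, n1) = AND(1, 1) = 1
n4 = XOR(n3, n2) = XOR(1, 1) = 0
n5 = OR(n4, n1) = OR(0, 1) = 1
n6 = AND(n5, x1) = AND(1, 1) = 1
So n6 = 1.

x4=1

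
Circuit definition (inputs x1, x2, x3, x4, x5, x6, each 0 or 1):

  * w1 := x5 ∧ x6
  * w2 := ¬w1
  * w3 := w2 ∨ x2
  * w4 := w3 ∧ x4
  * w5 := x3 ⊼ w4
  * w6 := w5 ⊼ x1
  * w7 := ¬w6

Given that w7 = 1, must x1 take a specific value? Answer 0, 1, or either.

1

w7 = ¬w6 must be 1, so w6 = 0.
w6 = w5 ⊼ x1 must be 0, so both w5 = 1 and x1 = 1.
Every assignment with w7 = 1 has x1 = 1; there are 25 such assignment(s).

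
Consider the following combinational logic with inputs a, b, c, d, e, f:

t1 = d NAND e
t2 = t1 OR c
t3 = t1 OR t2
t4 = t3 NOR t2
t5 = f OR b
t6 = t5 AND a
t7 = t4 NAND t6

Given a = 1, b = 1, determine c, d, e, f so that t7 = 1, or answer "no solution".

t7 = t4 NAND t6 must be 1, so at least one of t4, t6 is 0.
Check with a = 1, b = 1 and c=1, d=1, e=0, f=1:
t1 = d NAND e = 1 NAND 0 = 1
t2 = t1 OR c = 1 OR 1 = 1
t3 = t1 OR t2 = 1 OR 1 = 1
t4 = t3 NOR t2 = 1 NOR 1 = 0
t5 = f OR b = 1 OR 1 = 1
t6 = t5 AND a = 1 AND 1 = 1
t7 = t4 NAND t6 = 0 NAND 1 = 1
So t7 = 1.

c=1 d=1 e=0 f=1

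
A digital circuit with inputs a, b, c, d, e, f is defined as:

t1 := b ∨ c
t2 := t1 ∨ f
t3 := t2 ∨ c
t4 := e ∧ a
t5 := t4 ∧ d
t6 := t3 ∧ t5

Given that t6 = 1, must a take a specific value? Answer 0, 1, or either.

t6 = t3 ∧ t5 must be 1, so both t3 = 1 and t5 = 1.
t3 = t2 ∨ c must be 1, so at least one of t2, c is 1.
Every assignment with t6 = 1 has a = 1; there are 7 such assignment(s).

1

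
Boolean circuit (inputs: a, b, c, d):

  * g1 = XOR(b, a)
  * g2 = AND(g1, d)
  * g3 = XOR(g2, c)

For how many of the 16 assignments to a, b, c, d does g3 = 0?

8

g3 = XOR(g2, c) must be 0, so g2 and c are equal.
Enumerating the 16 input combinations, 8 give g3 = 0 and 8 give g3 = 1.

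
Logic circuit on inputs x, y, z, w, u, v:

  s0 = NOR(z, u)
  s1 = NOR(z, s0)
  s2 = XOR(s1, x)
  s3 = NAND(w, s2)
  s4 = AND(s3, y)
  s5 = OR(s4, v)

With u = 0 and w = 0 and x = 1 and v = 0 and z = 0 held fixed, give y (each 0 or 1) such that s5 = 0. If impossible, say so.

s5 = OR(s4, v) must be 0, so both s4 = 0 and v = 0.
Check with u = 0 and w = 0 and x = 1 and v = 0 and z = 0 and y=0:
s0 = NOR(z, u) = NOR(0, 0) = 1
s1 = NOR(z, s0) = NOR(0, 1) = 0
s2 = XOR(s1, x) = XOR(0, 1) = 1
s3 = NAND(w, s2) = NAND(0, 1) = 1
s4 = AND(s3, y) = AND(1, 0) = 0
s5 = OR(s4, v) = OR(0, 0) = 0
So s5 = 0.

y=0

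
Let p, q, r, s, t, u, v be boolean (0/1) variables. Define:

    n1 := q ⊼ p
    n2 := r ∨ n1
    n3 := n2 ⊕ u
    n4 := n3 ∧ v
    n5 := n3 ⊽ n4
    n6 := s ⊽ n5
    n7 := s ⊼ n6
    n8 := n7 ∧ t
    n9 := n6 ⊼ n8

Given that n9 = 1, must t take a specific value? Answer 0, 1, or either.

Both values of t occur among assignments with n9 = 1:
  t=0: p=0, q=0, r=0, s=0, t=0, u=0, v=0
  t=1: p=0, q=0, r=0, s=0, t=1, u=1, v=0

either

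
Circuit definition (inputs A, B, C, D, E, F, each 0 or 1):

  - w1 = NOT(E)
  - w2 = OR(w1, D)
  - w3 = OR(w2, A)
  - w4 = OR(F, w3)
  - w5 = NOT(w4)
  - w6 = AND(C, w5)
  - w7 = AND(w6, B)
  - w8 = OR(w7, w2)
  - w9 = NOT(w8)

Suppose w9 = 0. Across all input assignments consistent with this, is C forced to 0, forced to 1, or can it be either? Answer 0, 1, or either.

either

Both values of C occur among assignments with w9 = 0:
  C=0: A=0, B=0, C=0, D=0, E=0, F=0
  C=1: A=0, B=0, C=1, D=0, E=0, F=0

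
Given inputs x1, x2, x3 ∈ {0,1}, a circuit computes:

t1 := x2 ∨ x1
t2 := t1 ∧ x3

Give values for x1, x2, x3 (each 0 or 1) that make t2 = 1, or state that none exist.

x1=0 x2=1 x3=1

t2 = t1 ∧ x3 must be 1, so both t1 = 1 and x3 = 1.
t1 = x2 ∨ x1 must be 1, so at least one of x2, x1 is 1.
Check with x1=0 x2=1 x3=1:
t1 = x2 ∨ x1 = 1 ∨ 0 = 1
t2 = t1 ∧ x3 = 1 ∧ 1 = 1
So t2 = 1 as required.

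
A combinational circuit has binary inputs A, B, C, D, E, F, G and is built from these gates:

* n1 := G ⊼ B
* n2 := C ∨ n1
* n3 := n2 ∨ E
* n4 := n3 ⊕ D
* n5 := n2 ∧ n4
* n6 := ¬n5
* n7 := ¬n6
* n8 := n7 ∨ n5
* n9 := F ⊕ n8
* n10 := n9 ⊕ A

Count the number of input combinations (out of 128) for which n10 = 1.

n10 = n9 ⊕ A must be 1, so n9 and A differ.
Enumerating the 128 input combinations, 64 give n10 = 1 and 64 give n10 = 0.

64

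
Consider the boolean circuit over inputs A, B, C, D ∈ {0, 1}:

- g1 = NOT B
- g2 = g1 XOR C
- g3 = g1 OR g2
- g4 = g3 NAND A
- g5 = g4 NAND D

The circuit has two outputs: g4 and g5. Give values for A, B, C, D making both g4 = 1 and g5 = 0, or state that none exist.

Check with A=1, B=1, C=0, D=1:
g1 = NOT B = NOT 1 = 0
g2 = g1 XOR C = 0 XOR 0 = 0
g3 = g1 OR g2 = 0 OR 0 = 0
g4 = g3 NAND A = 0 NAND 1 = 1
g5 = g4 NAND D = 1 NAND 1 = 0
So g4 = 1 and g5 = 0.

A=1, B=1, C=0, D=1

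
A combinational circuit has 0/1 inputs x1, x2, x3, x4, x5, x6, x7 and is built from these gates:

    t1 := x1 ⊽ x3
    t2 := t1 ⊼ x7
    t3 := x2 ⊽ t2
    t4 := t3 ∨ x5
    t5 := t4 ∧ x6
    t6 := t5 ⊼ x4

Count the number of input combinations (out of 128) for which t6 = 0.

17

t6 = t5 ⊼ x4 must be 0, so both t5 = 1 and x4 = 1.
t5 = t4 ∧ x6 must be 1, so both t4 = 1 and x6 = 1.
Enumerating the 128 input combinations, 17 give t6 = 0 and 111 give t6 = 1.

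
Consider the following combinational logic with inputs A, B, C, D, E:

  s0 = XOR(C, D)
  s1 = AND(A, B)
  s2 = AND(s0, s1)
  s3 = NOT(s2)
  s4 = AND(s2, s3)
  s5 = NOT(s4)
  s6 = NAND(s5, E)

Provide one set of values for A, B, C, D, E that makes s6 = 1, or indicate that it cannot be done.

s6 = NAND(s5, E) must be 1, so at least one of s5, E is 0.
Check with A=0, B=1, C=0, D=1, E=0:
s0 = XOR(C, D) = XOR(0, 1) = 1
s1 = AND(A, B) = AND(0, 1) = 0
s2 = AND(s0, s1) = AND(1, 0) = 0
s3 = NOT(s2) = NOT 0 = 1
s4 = AND(s2, s3) = AND(0, 1) = 0
s5 = NOT(s4) = NOT 0 = 1
s6 = NAND(s5, E) = NAND(1, 0) = 1
So s6 = 1 as required.

A=0, B=1, C=0, D=1, E=0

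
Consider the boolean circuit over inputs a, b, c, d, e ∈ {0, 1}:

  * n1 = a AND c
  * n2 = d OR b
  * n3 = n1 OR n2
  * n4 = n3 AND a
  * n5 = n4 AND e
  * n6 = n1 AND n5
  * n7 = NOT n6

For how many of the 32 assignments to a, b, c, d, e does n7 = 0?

4

n7 = NOT n6 must be 0, so n6 = 1.
n6 = n1 AND n5 must be 1, so both n1 = 1 and n5 = 1.
Satisfying assignments:
  a=1, b=0, c=1, d=0, e=1
  a=1, b=0, c=1, d=1, e=1
  a=1, b=1, c=1, d=0, e=1
  a=1, b=1, c=1, d=1, e=1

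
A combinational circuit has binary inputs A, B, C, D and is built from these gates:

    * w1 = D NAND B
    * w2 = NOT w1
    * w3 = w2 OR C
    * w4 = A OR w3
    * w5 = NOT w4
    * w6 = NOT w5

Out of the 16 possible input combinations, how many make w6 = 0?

3

w6 = NOT w5 must be 0, so w5 = 1.
Satisfying assignments:
  A=0, B=0, C=0, D=0
  A=0, B=0, C=0, D=1
  A=0, B=1, C=0, D=0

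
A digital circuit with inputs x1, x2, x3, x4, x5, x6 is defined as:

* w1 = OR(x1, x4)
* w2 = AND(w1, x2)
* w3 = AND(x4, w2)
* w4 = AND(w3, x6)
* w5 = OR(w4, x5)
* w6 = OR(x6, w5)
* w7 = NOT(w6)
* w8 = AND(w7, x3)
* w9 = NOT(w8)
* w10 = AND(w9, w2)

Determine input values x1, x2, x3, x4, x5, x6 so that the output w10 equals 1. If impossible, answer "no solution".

x1=1 x2=1 x3=1 x4=0 x5=1 x6=0

w10 = AND(w9, w2) must be 1, so both w9 = 1 and w2 = 1.
Check with x1=1 x2=1 x3=1 x4=0 x5=1 x6=0:
w1 = OR(x1, x4) = OR(1, 0) = 1
w2 = AND(w1, x2) = AND(1, 1) = 1
w3 = AND(x4, w2) = AND(0, 1) = 0
w4 = AND(w3, x6) = AND(0, 0) = 0
w5 = OR(w4, x5) = OR(0, 1) = 1
w6 = OR(x6, w5) = OR(0, 1) = 1
w7 = NOT(w6) = NOT 1 = 0
w8 = AND(w7, x3) = AND(0, 1) = 0
w9 = NOT(w8) = NOT 0 = 1
w10 = AND(w9, w2) = AND(1, 1) = 1
So w10 = 1 as required.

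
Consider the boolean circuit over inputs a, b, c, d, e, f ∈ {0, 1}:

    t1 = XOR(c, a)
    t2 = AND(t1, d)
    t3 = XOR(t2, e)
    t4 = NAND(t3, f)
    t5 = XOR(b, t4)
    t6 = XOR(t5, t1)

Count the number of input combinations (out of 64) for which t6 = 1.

t6 = XOR(t5, t1) must be 1, so t5 and t1 differ.
Enumerating the 64 input combinations, 32 give t6 = 1 and 32 give t6 = 0.

32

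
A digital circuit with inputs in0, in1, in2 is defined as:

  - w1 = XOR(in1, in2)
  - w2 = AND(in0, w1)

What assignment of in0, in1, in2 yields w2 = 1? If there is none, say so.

in0=1, in1=0, in2=1

w2 = AND(in0, w1) must be 1, so both in0 = 1 and w1 = 1.
w1 = XOR(in1, in2) must be 1, so in1 and in2 differ.
Check with in0=1, in1=0, in2=1:
w1 = XOR(in1, in2) = XOR(0, 1) = 1
w2 = AND(in0, w1) = AND(1, 1) = 1
So w2 = 1 as required.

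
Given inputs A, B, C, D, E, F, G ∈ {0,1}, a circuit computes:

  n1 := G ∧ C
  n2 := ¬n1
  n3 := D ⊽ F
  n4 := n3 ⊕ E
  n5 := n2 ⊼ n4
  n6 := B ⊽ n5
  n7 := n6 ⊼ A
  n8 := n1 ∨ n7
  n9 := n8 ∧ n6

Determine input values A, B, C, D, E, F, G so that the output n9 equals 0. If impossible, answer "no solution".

Check with A=1, B=1, C=0, D=1, E=0, F=1, G=1:
n1 = G ∧ C = 1 ∧ 0 = 0
n2 = ¬n1 = ¬0 = 1
n3 = D ⊽ F = 1 ⊽ 1 = 0
n4 = n3 ⊕ E = 0 ⊕ 0 = 0
n5 = n2 ⊼ n4 = 1 ⊼ 0 = 1
n6 = B ⊽ n5 = 1 ⊽ 1 = 0
n7 = n6 ⊼ A = 0 ⊼ 1 = 1
n8 = n1 ∨ n7 = 0 ∨ 1 = 1
n9 = n8 ∧ n6 = 1 ∧ 0 = 0
So n9 = 0 as required.

A=1, B=1, C=0, D=1, E=0, F=1, G=1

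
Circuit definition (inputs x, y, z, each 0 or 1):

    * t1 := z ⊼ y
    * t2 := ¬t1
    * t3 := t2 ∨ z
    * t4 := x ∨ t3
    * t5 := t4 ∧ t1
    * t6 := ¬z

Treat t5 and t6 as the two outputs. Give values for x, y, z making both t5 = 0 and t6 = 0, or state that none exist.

Check with x=0, y=1, z=1:
t1 = z ⊼ y = 1 ⊼ 1 = 0
t2 = ¬t1 = ¬0 = 1
t3 = t2 ∨ z = 1 ∨ 1 = 1
t4 = x ∨ t3 = 0 ∨ 1 = 1
t5 = t4 ∧ t1 = 1 ∧ 0 = 0
t6 = ¬z = ¬1 = 0
So t5 = 0 and t6 = 0.

x=0, y=1, z=1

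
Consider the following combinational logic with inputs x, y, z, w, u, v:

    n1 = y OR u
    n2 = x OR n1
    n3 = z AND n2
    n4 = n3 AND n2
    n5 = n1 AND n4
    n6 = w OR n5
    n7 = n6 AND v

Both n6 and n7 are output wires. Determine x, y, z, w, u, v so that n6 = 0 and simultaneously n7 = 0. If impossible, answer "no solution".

Check with x=1, y=0, z=0, w=0, u=0, v=1:
n1 = y OR u = 0 OR 0 = 0
n2 = x OR n1 = 1 OR 0 = 1
n3 = z AND n2 = 0 AND 1 = 0
n4 = n3 AND n2 = 0 AND 1 = 0
n5 = n1 AND n4 = 0 AND 0 = 0
n6 = w OR n5 = 0 OR 0 = 0
n7 = n6 AND v = 0 AND 1 = 0
So n6 = 0 and n7 = 0.

x=1, y=0, z=0, w=0, u=0, v=1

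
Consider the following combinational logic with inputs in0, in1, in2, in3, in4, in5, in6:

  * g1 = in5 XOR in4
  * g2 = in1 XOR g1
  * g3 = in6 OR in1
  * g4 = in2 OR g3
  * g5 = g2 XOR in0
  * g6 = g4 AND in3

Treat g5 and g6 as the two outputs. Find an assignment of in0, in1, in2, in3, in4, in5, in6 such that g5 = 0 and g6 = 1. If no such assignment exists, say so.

in0=1, in1=1, in2=0, in3=1, in4=0, in5=0, in6=0

Check with in0=1, in1=1, in2=0, in3=1, in4=0, in5=0, in6=0:
g1 = in5 XOR in4 = 0 XOR 0 = 0
g2 = in1 XOR g1 = 1 XOR 0 = 1
g3 = in6 OR in1 = 0 OR 1 = 1
g4 = in2 OR g3 = 0 OR 1 = 1
g5 = g2 XOR in0 = 1 XOR 1 = 0
g6 = g4 AND in3 = 1 AND 1 = 1
So g5 = 0 and g6 = 1.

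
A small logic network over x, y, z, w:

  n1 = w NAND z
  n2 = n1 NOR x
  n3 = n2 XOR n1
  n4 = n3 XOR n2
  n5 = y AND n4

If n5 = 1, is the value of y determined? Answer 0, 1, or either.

1

n5 = y AND n4 must be 1, so both y = 1 and n4 = 1.
n4 = n3 XOR n2 must be 1, so n3 and n2 differ.
Every assignment with n5 = 1 has y = 1; there are 6 such assignment(s).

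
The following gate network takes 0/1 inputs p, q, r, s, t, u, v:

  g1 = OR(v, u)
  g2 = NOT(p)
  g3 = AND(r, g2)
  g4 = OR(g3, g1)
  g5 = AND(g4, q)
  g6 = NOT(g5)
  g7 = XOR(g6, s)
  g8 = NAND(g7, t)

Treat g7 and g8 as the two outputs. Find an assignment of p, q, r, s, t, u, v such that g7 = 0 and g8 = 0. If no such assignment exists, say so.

no solution exists

Across all 128 input combinations, none give both g7 = 0 and g8 = 0.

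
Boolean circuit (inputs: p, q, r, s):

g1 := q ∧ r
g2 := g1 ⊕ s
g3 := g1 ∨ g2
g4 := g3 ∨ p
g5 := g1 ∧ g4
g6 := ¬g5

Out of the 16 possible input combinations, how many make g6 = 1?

g6 = ¬g5 must be 1, so g5 = 0.
g5 = g1 ∧ g4 must be 0, so at least one of g1, g4 is 0.
Enumerating the 16 input combinations, 12 give g6 = 1 and 4 give g6 = 0.

12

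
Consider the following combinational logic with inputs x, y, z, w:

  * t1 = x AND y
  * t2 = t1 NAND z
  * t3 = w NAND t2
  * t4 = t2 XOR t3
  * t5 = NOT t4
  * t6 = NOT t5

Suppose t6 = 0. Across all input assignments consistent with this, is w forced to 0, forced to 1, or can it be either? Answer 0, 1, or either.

t6 = NOT t5 must be 0, so t5 = 1.
t5 = NOT t4 must be 1, so t4 = 0.
Every assignment with t6 = 0 has w = 0; there are 7 such assignment(s).

0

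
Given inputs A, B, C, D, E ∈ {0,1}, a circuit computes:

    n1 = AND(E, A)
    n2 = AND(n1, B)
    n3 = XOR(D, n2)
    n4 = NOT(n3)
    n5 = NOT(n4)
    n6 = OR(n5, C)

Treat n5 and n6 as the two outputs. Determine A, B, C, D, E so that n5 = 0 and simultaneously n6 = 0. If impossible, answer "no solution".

Check with A=0, B=0, C=0, D=0, E=1:
n1 = AND(E, A) = AND(1, 0) = 0
n2 = AND(n1, B) = AND(0, 0) = 0
n3 = XOR(D, n2) = XOR(0, 0) = 0
n4 = NOT(n3) = NOT 0 = 1
n5 = NOT(n4) = NOT 1 = 0
n6 = OR(n5, C) = OR(0, 0) = 0
So n5 = 0 and n6 = 0.

A=0, B=0, C=0, D=0, E=1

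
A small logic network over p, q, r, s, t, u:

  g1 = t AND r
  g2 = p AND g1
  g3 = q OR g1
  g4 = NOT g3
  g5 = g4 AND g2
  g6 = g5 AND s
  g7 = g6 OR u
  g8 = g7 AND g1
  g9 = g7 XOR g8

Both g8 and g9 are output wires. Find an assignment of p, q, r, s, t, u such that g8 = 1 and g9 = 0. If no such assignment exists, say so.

p=0 q=0 r=1 s=0 t=1 u=1

Check with p=0 q=0 r=1 s=0 t=1 u=1:
g1 = t AND r = 1 AND 1 = 1
g2 = p AND g1 = 0 AND 1 = 0
g3 = q OR g1 = 0 OR 1 = 1
g4 = NOT g3 = NOT 1 = 0
g5 = g4 AND g2 = 0 AND 0 = 0
g6 = g5 AND s = 0 AND 0 = 0
g7 = g6 OR u = 0 OR 1 = 1
g8 = g7 AND g1 = 1 AND 1 = 1
g9 = g7 XOR g8 = 1 XOR 1 = 0
So g8 = 1 and g9 = 0.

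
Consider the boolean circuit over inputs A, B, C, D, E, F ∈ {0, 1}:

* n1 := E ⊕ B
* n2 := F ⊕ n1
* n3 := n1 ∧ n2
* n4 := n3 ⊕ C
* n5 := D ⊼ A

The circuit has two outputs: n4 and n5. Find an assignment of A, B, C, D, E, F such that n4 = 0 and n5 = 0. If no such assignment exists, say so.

Check with A=1, B=1, C=0, D=1, E=0, F=1:
n1 = E ⊕ B = 0 ⊕ 1 = 1
n2 = F ⊕ n1 = 1 ⊕ 1 = 0
n3 = n1 ∧ n2 = 1 ∧ 0 = 0
n4 = n3 ⊕ C = 0 ⊕ 0 = 0
n5 = D ⊼ A = 1 ⊼ 1 = 0
So n4 = 0 and n5 = 0.

A=1, B=1, C=0, D=1, E=0, F=1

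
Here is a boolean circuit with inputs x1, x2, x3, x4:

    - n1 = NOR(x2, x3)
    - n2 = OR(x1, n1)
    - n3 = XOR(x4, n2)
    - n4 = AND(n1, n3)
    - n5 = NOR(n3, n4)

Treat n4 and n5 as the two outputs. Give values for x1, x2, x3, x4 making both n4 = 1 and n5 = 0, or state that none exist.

x1=0, x2=0, x3=0, x4=0

Check with x1=0, x2=0, x3=0, x4=0:
n1 = NOR(x2, x3) = NOR(0, 0) = 1
n2 = OR(x1, n1) = OR(0, 1) = 1
n3 = XOR(x4, n2) = XOR(0, 1) = 1
n4 = AND(n1, n3) = AND(1, 1) = 1
n5 = NOR(n3, n4) = NOR(1, 1) = 0
So n4 = 1 and n5 = 0.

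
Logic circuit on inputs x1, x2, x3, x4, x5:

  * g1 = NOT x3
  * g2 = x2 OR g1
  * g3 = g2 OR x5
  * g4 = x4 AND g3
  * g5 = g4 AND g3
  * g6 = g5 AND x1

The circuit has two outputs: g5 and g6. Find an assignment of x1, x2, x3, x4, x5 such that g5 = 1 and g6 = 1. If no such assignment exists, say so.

x1=1, x2=0, x3=0, x4=1, x5=0

Check with x1=1, x2=0, x3=0, x4=1, x5=0:
g1 = NOT x3 = NOT 0 = 1
g2 = x2 OR g1 = 0 OR 1 = 1
g3 = g2 OR x5 = 1 OR 0 = 1
g4 = x4 AND g3 = 1 AND 1 = 1
g5 = g4 AND g3 = 1 AND 1 = 1
g6 = g5 AND x1 = 1 AND 1 = 1
So g5 = 1 and g6 = 1.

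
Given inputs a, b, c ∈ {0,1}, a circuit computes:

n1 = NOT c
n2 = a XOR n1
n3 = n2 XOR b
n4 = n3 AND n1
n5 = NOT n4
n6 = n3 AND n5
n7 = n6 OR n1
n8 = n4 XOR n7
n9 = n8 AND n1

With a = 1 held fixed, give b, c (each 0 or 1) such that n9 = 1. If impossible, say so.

b=0, c=0

Check with a = 1 and b=0, c=0:
n1 = NOT c = NOT 0 = 1
n2 = a XOR n1 = 1 XOR 1 = 0
n3 = n2 XOR b = 0 XOR 0 = 0
n4 = n3 AND n1 = 0 AND 1 = 0
n5 = NOT n4 = NOT 0 = 1
n6 = n3 AND n5 = 0 AND 1 = 0
n7 = n6 OR n1 = 0 OR 1 = 1
n8 = n4 XOR n7 = 0 XOR 1 = 1
n9 = n8 AND n1 = 1 AND 1 = 1
So n9 = 1.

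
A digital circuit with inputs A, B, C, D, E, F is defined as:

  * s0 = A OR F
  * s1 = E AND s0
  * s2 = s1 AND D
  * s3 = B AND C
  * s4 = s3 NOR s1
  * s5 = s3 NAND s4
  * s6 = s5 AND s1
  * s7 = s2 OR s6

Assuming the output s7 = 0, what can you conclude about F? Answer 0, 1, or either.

either

Both values of F occur among assignments with s7 = 0:
  F=0: A=0, B=0, C=0, D=0, E=0, F=0
  F=1: A=0, B=0, C=0, D=0, E=0, F=1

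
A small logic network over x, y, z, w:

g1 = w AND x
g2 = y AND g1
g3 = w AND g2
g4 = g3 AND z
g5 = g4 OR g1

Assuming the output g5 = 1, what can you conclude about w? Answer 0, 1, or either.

1

g5 = g4 OR g1 must be 1, so at least one of g4, g1 is 1.
Every assignment with g5 = 1 has w = 1; there are 4 such assignment(s).
  x=1, y=0, z=0, w=1
  x=1, y=0, z=1, w=1
  x=1, y=1, z=0, w=1
  x=1, y=1, z=1, w=1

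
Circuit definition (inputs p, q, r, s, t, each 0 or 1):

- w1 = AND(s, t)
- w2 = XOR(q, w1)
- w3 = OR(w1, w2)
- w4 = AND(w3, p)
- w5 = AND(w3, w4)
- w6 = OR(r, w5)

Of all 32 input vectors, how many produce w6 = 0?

11

w6 = OR(r, w5) must be 0, so both r = 0 and w5 = 0.
w5 = AND(w3, w4) must be 0, so at least one of w3, w4 is 0.
Enumerating the 32 input combinations, 11 give w6 = 0 and 21 give w6 = 1.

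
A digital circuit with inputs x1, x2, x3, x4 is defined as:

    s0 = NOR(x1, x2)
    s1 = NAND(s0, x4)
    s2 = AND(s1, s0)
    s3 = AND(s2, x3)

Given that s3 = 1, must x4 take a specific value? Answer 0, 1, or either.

s3 = AND(s2, x3) must be 1, so both s2 = 1 and x3 = 1.
s2 = AND(s1, s0) must be 1, so both s1 = 1 and s0 = 1.
Every assignment with s3 = 1 has x4 = 0; there are 1 such assignment(s).
  x1=0, x2=0, x3=1, x4=0

0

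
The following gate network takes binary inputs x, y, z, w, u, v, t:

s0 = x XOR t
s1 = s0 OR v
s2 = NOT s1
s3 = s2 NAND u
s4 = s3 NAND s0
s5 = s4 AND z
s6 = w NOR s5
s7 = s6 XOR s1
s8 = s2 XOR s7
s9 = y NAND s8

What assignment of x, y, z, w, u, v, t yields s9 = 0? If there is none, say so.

s9 = y NAND s8 must be 0, so both y = 1 and s8 = 1.
Check with x=0, y=1, z=1, w=1, u=0, v=1, t=1:
s0 = x XOR t = 0 XOR 1 = 1
s1 = s0 OR v = 1 OR 1 = 1
s2 = NOT s1 = NOT 1 = 0
s3 = s2 NAND u = 0 NAND 0 = 1
s4 = s3 NAND s0 = 1 NAND 1 = 0
s5 = s4 AND z = 0 AND 1 = 0
s6 = w NOR s5 = 1 NOR 0 = 0
s7 = s6 XOR s1 = 0 XOR 1 = 1
s8 = s2 XOR s7 = 0 XOR 1 = 1
s9 = y NAND s8 = 1 NAND 1 = 0
So s9 = 0 as required.

x=0, y=1, z=1, w=1, u=0, v=1, t=1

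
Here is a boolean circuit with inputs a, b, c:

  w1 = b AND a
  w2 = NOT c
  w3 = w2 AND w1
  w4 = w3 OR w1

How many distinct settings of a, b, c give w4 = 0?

w4 = w3 OR w1 must be 0, so both w3 = 0 and w1 = 0.
w3 = w2 AND w1 must be 0, so at least one of w2, w1 is 0.
w1 = b AND a must be 0, so at least one of b, a is 0.
Satisfying assignments:
  a=0, b=0, c=0
  a=0, b=0, c=1
  a=0, b=1, c=0
  a=0, b=1, c=1
  a=1, b=0, c=0
  a=1, b=0, c=1

6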